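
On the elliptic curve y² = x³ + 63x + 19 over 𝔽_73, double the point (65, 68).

tangent at (65, 68): λ = (3·65² + 63)/(2·68) ≡ 36/63. 63⁻¹ ≡ 51 (mod 73), so λ ≡ 36·51 ≡ 11.
  x = λ² - 65 - 65 = 121 - 130 ≡ 64; y = λ·(65 - 64) - 68 ≡ 16. → (64, 16)

(64, 16)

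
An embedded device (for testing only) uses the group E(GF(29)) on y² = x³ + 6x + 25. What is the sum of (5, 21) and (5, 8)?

O

The two points share x = 5 and their y-coordinates satisfy 21 + 8 ≡ 0 (mod 29), so they are inverses. Their sum is 𝒪.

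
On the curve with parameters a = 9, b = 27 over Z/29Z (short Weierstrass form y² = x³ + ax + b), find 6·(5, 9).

(27, 1)

Write Q = (5, 9).
Repeated addition: build up to 6Q.
2Q: tangent at (5, 9): λ = (3·5² + 9)/(2·9) ≡ 26/18. 18⁻¹ ≡ 21 (mod 29), so λ ≡ 26·21 ≡ 24.
  x = λ² - 5 - 5 = 576 - 10 ≡ 15; y = λ·(5 - 15) - 9 ≡ 12. → (15, 12)
3Q: (15, 12) + (5, 9). λ = (9 - 12)/(5 - 15) ≡ 26/19 mod 29. 19⁻¹ ≡ 26 (mod 29), so λ ≡ 9.
  x = λ² - 15 - 5 = 81 - 20 ≡ 3; y = λ·(15 - 3) - 12 ≡ 9. → (3, 9)
4Q: (3, 9) + (5, 9). λ = (9 - 9)/(5 - 3) ≡ 0/2 mod 29. 2⁻¹ ≡ 15 (mod 29) since 2·15 = 30 ≡ 1, so λ ≡ 0.
  x = λ² - 3 - 5 = 0 - 8 ≡ 21; y = λ·(3 - 21) - 9 ≡ 20. → (21, 20)
5Q: (21, 20) + (5, 9). λ = (9 - 20)/(5 - 21) ≡ 18/13 mod 29. 13⁻¹ ≡ 9 (mod 29) since 13·9 = 117 ≡ 1, so λ ≡ 17.
  x = λ² - 21 - 5 = 289 - 26 ≡ 2; y = λ·(21 - 2) - 20 ≡ 13. → (2, 13)
6Q: (2, 13) + (5, 9). λ = (9 - 13)/(5 - 2) ≡ 25/3 mod 29. 3⁻¹ ≡ 10 (mod 29) since 3·10 = 30 ≡ 1, so λ ≡ 18.
  x = λ² - 2 - 5 = 324 - 7 ≡ 27; y = λ·(2 - 27) - 13 ≡ 1. → (27, 1)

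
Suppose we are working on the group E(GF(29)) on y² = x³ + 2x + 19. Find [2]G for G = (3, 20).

tangent at (3, 20): λ = (3·3² + 2)/(2·20) ≡ 0/11. 11⁻¹ ≡ 8 (mod 29), so λ ≡ 0·8 ≡ 0.
  x = λ² - 3 - 3 = 0 - 6 ≡ 23; y = λ·(3 - 23) - 20 ≡ 9. → (23, 9)

(23, 9)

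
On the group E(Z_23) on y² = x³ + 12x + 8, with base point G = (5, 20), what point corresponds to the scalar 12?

(0, 10)

Repeated addition: build up to 12G.
2G: tangent at (5, 20): λ = (3·5² + 12)/(2·20) ≡ 18/17. 17⁻¹ ≡ 19 (mod 23) since 17·19 = 323 ≡ 1, so λ ≡ 18·19 ≡ 20.
  x = λ² - 5 - 5 = 400 - 10 ≡ 22; y = λ·(5 - 22) - 20 ≡ 8. → (22, 8)
3G: (22, 8) + (5, 20). λ = (20 - 8)/(5 - 22) ≡ 12/6 mod 23. 6⁻¹ ≡ 4 (mod 23) since 6·4 = 24 ≡ 1, so λ ≡ 2.
  x = λ² - 22 - 5 = 4 - 27 ≡ 0; y = λ·(22 - 0) - 8 ≡ 13. → (0, 13)
4G: (0, 13) + (5, 20). λ = (20 - 13)/(5 - 0) ≡ 7/5 mod 23. 5⁻¹ ≡ 14 (mod 23) since 5·14 = 70 ≡ 1, so λ ≡ 6.
  x = λ² - 0 - 5 = 36 - 5 ≡ 8; y = λ·(0 - 8) - 13 ≡ 8. → (8, 8)
5G: (8, 8) + (5, 20). λ = (20 - 8)/(5 - 8) ≡ 12/20 mod 23. 20⁻¹ ≡ 15 (mod 23), so λ ≡ 19.
  x = λ² - 8 - 5 = 361 - 13 ≡ 3; y = λ·(8 - 3) - 8 ≡ 18. → (3, 18)
6G: (3, 18) + (5, 20). λ = (20 - 18)/(5 - 3) ≡ 2/2 mod 23. 2⁻¹ ≡ 12 (mod 23) since 2·12 = 24 ≡ 1, so λ ≡ 1.
  x = λ² - 3 - 5 = 1 - 8 ≡ 16; y = λ·(3 - 16) - 18 ≡ 15. → (16, 15)
7G: (16, 15) + (5, 20). λ = (20 - 15)/(5 - 16) ≡ 5/12 mod 23. 12⁻¹ ≡ 2 (mod 23), so λ ≡ 10.
  x = λ² - 16 - 5 = 100 - 21 ≡ 10; y = λ·(16 - 10) - 15 ≡ 22. → (10, 22)
8G: (10, 22) + (5, 20). λ = (20 - 22)/(5 - 10) ≡ 21/18 mod 23. 18⁻¹ ≡ 9 (mod 23), so λ ≡ 5.
  x = λ² - 10 - 5 = 25 - 15 ≡ 10; y = λ·(10 - 10) - 22 ≡ 1. → (10, 1)
9G: (10, 1) + (5, 20). λ = (20 - 1)/(5 - 10) ≡ 19/18 mod 23. 18⁻¹ ≡ 9 (mod 23), so λ ≡ 10.
  x = λ² - 10 - 5 = 100 - 15 ≡ 16; y = λ·(10 - 16) - 1 ≡ 8. → (16, 8)
10G: (16, 8) + (5, 20). λ = (20 - 8)/(5 - 16) ≡ 12/12 mod 23. 12⁻¹ ≡ 2 (mod 23), so λ ≡ 1.
  x = λ² - 16 - 5 = 1 - 21 ≡ 3; y = λ·(16 - 3) - 8 ≡ 5. → (3, 5)
11G: (3, 5) + (5, 20). λ = (20 - 5)/(5 - 3) ≡ 15/2 mod 23. 2⁻¹ ≡ 12 (mod 23), so λ ≡ 19.
  x = λ² - 3 - 5 = 361 - 8 ≡ 8; y = λ·(3 - 8) - 5 ≡ 15. → (8, 15)
12G: (8, 15) + (5, 20). λ = (20 - 15)/(5 - 8) ≡ 5/20 mod 23. 20⁻¹ ≡ 15 (mod 23), so λ ≡ 6.
  x = λ² - 8 - 5 = 36 - 13 ≡ 0; y = λ·(8 - 0) - 15 ≡ 10. → (0, 10)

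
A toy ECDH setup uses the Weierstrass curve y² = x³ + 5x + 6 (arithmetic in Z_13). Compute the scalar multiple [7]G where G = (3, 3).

(3, 10)

Repeated addition: build up to 7G.
2G: tangent at (3, 3): λ = (3·3² + 5)/(2·3) ≡ 6/6. 6⁻¹ ≡ 11 (mod 13) since 6·11 = 66 ≡ 1, so λ ≡ 6·11 ≡ 1.
  x = λ² - 3 - 3 = 1 - 6 ≡ 8; y = λ·(3 - 8) - 3 ≡ 5. → (8, 5)
3G: (8, 5) + (3, 3). λ = (3 - 5)/(3 - 8) ≡ 11/8 mod 13. 8⁻¹ ≡ 5 (mod 13), so λ ≡ 3.
  x = λ² - 8 - 3 = 9 - 11 ≡ 11; y = λ·(8 - 11) - 5 ≡ 12. → (11, 12)
4G: (11, 12) + (3, 3). λ = (3 - 12)/(3 - 11) ≡ 4/5 mod 13. 5⁻¹ ≡ 8 (mod 13) since 5·8 = 40 ≡ 1, so λ ≡ 6.
  x = λ² - 11 - 3 = 36 - 14 ≡ 9; y = λ·(11 - 9) - 12 ≡ 0. → (9, 0)
5G: (9, 0) + (3, 3). λ = (3 - 0)/(3 - 9) ≡ 3/7 mod 13. 7⁻¹ ≡ 2 (mod 13) since 7·2 = 14 ≡ 1, so λ ≡ 6.
  x = λ² - 9 - 3 = 36 - 12 ≡ 11; y = λ·(9 - 11) - 0 ≡ 1. → (11, 1)
6G: (11, 1) + (3, 3). λ = (3 - 1)/(3 - 11) ≡ 2/5 mod 13. 5⁻¹ ≡ 8 (mod 13), so λ ≡ 3.
  x = λ² - 11 - 3 = 9 - 14 ≡ 8; y = λ·(11 - 8) - 1 ≡ 8. → (8, 8)
7G: (8, 8) + (3, 3). λ = (3 - 8)/(3 - 8) ≡ 8/8 mod 13. 8⁻¹ ≡ 5 (mod 13) since 8·5 = 40 ≡ 1, so λ ≡ 1.
  x = λ² - 8 - 3 = 1 - 11 ≡ 3; y = λ·(8 - 3) - 8 ≡ 10. → (3, 10)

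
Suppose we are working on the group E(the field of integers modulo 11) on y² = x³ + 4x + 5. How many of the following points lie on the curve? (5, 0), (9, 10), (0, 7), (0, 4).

(5, 0): 0² ≡ 0, rhs ≡ 7 → off.
(9, 10): 10² ≡ 1, rhs ≡ 0 → off.
(0, 7): 7² ≡ 5, rhs ≡ 5 → on.
(0, 4): 4² ≡ 5, rhs ≡ 5 → on.

2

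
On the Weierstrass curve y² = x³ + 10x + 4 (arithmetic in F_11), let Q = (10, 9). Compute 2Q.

(5, 5)

tangent at (10, 9): λ = (3·10² + 10)/(2·9) ≡ 2/7. 7⁻¹ ≡ 8 (mod 11) since 7·8 = 56 ≡ 1, so λ ≡ 2·8 ≡ 5.
  x = λ² - 10 - 10 = 25 - 20 ≡ 5; y = λ·(10 - 5) - 9 ≡ 5. → (5, 5)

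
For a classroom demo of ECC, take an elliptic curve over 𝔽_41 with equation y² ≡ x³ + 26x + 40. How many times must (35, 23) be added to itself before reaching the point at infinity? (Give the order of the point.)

5

2P: tangent at (35, 23): λ = (3·35² + 26)/(2·23) ≡ 11/5. 5⁻¹ ≡ 33 (mod 41) since 5·33 = 165 ≡ 1, so λ ≡ 11·33 ≡ 35.
  x = λ² - 35 - 35 = 1225 - 70 ≡ 7; y = λ·(35 - 7) - 23 ≡ 14. → (7, 14)
3P: (7, 14) + (35, 23). λ = (23 - 14)/(35 - 7) ≡ 9/28 mod 41. 28⁻¹ ≡ 22 (mod 41) since 28·22 = 616 ≡ 1, so λ ≡ 34.
  x = λ² - 7 - 35 = 1156 - 42 ≡ 7; y = λ·(7 - 7) - 14 ≡ 27. → (7, 27)
4P: (7, 27) + (35, 23). λ = (23 - 27)/(35 - 7) ≡ 37/28 mod 41. 28⁻¹ ≡ 22 (mod 41), so λ ≡ 35.
  x = λ² - 7 - 35 = 1225 - 42 ≡ 35; y = λ·(7 - 35) - 27 ≡ 18. → (35, 18)
5P: (35, 18) + (35, 23): same x and y₁ ≡ -y₂, so the sum is the point at infinity.
5P = the point at infinity, so the order is 5.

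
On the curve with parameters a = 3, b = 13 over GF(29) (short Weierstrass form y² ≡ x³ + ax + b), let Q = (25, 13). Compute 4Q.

O

Repeated addition: build up to 4Q.
2Q: tangent at (25, 13): λ = (3·25² + 3)/(2·13) ≡ 22/26. 26⁻¹ ≡ 19 (mod 29) since 26·19 = 494 ≡ 1, so λ ≡ 22·19 ≡ 12.
  x = λ² - 25 - 25 = 144 - 50 ≡ 7; y = λ·(25 - 7) - 13 ≡ 0. → (7, 0)
3Q: (7, 0) + (25, 13). λ = (13 - 0)/(25 - 7) ≡ 13/18 mod 29. 18⁻¹ ≡ 21 (mod 29) since 18·21 = 378 ≡ 1, so λ ≡ 12.
  x = λ² - 7 - 25 = 144 - 32 ≡ 25; y = λ·(7 - 25) - 0 ≡ 16. → (25, 16)
4Q: (25, 16) + (25, 13): same x and y₁ ≡ -y₂, so the sum is the point at infinity.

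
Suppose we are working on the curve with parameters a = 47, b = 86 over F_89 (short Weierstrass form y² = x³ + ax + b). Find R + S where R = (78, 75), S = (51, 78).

(60, 12)

(78, 75) + (51, 78). λ = (78 - 75)/(51 - 78) ≡ 3/62 mod 89. 62⁻¹ ≡ 56 (mod 89), so λ ≡ 79.
  x = λ² - 78 - 51 = 6241 - 129 ≡ 60; y = λ·(78 - 60) - 75 ≡ 12. → (60, 12)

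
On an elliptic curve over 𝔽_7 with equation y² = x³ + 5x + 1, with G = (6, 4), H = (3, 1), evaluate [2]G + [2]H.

(3, 1)

First 2G:
Repeated addition: build up to 2G.
2G: tangent at (6, 4): λ = (3·6² + 5)/(2·4) ≡ 1/1. 1⁻¹ ≡ 1 (mod 7) since 1·1 = 1 ≡ 1, so λ ≡ 1·1 ≡ 1.
  x = λ² - 6 - 6 = 1 - 12 ≡ 3; y = λ·(6 - 3) - 4 ≡ 6. → (3, 6)
2G = (3, 6).
Next 2H:
Repeated addition: build up to 2H.
2H: tangent at (3, 1): λ = (3·3² + 5)/(2·1) ≡ 4/2. 2⁻¹ ≡ 4 (mod 7) since 2·4 = 8 ≡ 1, so λ ≡ 4·4 ≡ 2.
  x = λ² - 3 - 3 = 4 - 6 ≡ 5; y = λ·(3 - 5) - 1 ≡ 2. → (5, 2)
2H = (5, 2).
Finally 2G + 2H:
(3, 6) + (5, 2). λ = (2 - 6)/(5 - 3) ≡ 3/2 mod 7. 2⁻¹ ≡ 4 (mod 7) since 2·4 = 8 ≡ 1, so λ ≡ 5.
  x = λ² - 3 - 5 = 25 - 8 ≡ 3; y = λ·(3 - 3) - 6 ≡ 1. → (3, 1)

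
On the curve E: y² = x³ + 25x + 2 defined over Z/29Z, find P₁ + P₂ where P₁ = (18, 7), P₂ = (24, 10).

(9, 12)

(18, 7) + (24, 10). λ = (10 - 7)/(24 - 18) ≡ 3/6 mod 29. 6⁻¹ ≡ 5 (mod 29), so λ ≡ 15.
  x = λ² - 18 - 24 = 225 - 42 ≡ 9; y = λ·(18 - 9) - 7 ≡ 12. → (9, 12)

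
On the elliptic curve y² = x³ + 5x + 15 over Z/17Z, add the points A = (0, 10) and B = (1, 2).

(12, 1)

(0, 10) + (1, 2). λ = (2 - 10)/(1 - 0) ≡ 9/1 mod 17. 1⁻¹ ≡ 1 (mod 17), so λ ≡ 9.
  x = λ² - 0 - 1 = 81 - 1 ≡ 12; y = λ·(0 - 12) - 10 ≡ 1. → (12, 1)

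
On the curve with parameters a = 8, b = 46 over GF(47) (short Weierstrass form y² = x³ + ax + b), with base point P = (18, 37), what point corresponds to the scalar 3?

(41, 39)

Repeated addition: build up to 3P.
2P: tangent at (18, 37): λ = (3·18² + 8)/(2·37) ≡ 40/27. 27⁻¹ ≡ 7 (mod 47), so λ ≡ 40·7 ≡ 45.
  x = λ² - 18 - 18 = 2025 - 36 ≡ 15; y = λ·(18 - 15) - 37 ≡ 4. → (15, 4)
3P: (15, 4) + (18, 37). λ = (37 - 4)/(18 - 15) ≡ 33/3 mod 47. 3⁻¹ ≡ 16 (mod 47) since 3·16 = 48 ≡ 1, so λ ≡ 11.
  x = λ² - 15 - 18 = 121 - 33 ≡ 41; y = λ·(15 - 41) - 4 ≡ 39. → (41, 39)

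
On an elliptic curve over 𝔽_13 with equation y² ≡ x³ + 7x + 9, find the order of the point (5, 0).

2P: (5, 0) + (5, 0): same x and y₁ ≡ -y₂, so the sum is the point at infinity.
2P = the point at infinity, so the order is 2.

2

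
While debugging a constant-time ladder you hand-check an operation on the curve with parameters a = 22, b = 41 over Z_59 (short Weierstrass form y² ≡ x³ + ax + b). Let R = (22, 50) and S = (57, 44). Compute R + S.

(22, 50) + (57, 44). λ = (44 - 50)/(57 - 22) ≡ 53/35 mod 59. 35⁻¹ ≡ 27 (mod 59), so λ ≡ 15.
  x = λ² - 22 - 57 = 225 - 79 ≡ 28; y = λ·(22 - 28) - 50 ≡ 37. → (28, 37)

(28, 37)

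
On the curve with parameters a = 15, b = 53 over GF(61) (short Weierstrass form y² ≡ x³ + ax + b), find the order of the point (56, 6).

11

2P: tangent at (56, 6): λ = (3·56² + 15)/(2·6) ≡ 29/12. 12⁻¹ ≡ 56 (mod 61) since 12·56 = 672 ≡ 1, so λ ≡ 29·56 ≡ 38.
  x = λ² - 56 - 56 = 1444 - 112 ≡ 51; y = λ·(56 - 51) - 6 ≡ 1. → (51, 1)
3P: (51, 1) + (56, 6). λ = (6 - 1)/(56 - 51) ≡ 5/5 mod 61. 5⁻¹ ≡ 49 (mod 61), so λ ≡ 1.
  x = λ² - 51 - 56 = 1 - 107 ≡ 16; y = λ·(51 - 16) - 1 ≡ 34. → (16, 34)
4P: (16, 34) + (56, 6). λ = (6 - 34)/(56 - 16) ≡ 33/40 mod 61. 40⁻¹ ≡ 29 (mod 61) since 40·29 = 1160 ≡ 1, so λ ≡ 42.
  x = λ² - 16 - 56 = 1764 - 72 ≡ 45; y = λ·(16 - 45) - 34 ≡ 29. → (45, 29)
5P: (45, 29) + (56, 6). λ = (6 - 29)/(56 - 45) ≡ 38/11 mod 61. 11⁻¹ ≡ 50 (mod 61), so λ ≡ 9.
  x = λ² - 45 - 56 = 81 - 101 ≡ 41; y = λ·(45 - 41) - 29 ≡ 7. → (41, 7)
6P: (41, 7) + (56, 6). λ = (6 - 7)/(56 - 41) ≡ 60/15 mod 61. 15⁻¹ ≡ 57 (mod 61), so λ ≡ 4.
  x = λ² - 41 - 56 = 16 - 97 ≡ 41; y = λ·(41 - 41) - 7 ≡ 54. → (41, 54)
7P: (41, 54) + (56, 6). λ = (6 - 54)/(56 - 41) ≡ 13/15 mod 61. 15⁻¹ ≡ 57 (mod 61), so λ ≡ 9.
  x = λ² - 41 - 56 = 81 - 97 ≡ 45; y = λ·(41 - 45) - 54 ≡ 32. → (45, 32)
8P: (45, 32) + (56, 6). λ = (6 - 32)/(56 - 45) ≡ 35/11 mod 61. 11⁻¹ ≡ 50 (mod 61) since 11·50 = 550 ≡ 1, so λ ≡ 42.
  x = λ² - 45 - 56 = 1764 - 101 ≡ 16; y = λ·(45 - 16) - 32 ≡ 27. → (16, 27)
9P: (16, 27) + (56, 6). λ = (6 - 27)/(56 - 16) ≡ 40/40 mod 61. 40⁻¹ ≡ 29 (mod 61), so λ ≡ 1.
  x = λ² - 16 - 56 = 1 - 72 ≡ 51; y = λ·(16 - 51) - 27 ≡ 60. → (51, 60)
10P: (51, 60) + (56, 6). λ = (6 - 60)/(56 - 51) ≡ 7/5 mod 61. 5⁻¹ ≡ 49 (mod 61), so λ ≡ 38.
  x = λ² - 51 - 56 = 1444 - 107 ≡ 56; y = λ·(51 - 56) - 60 ≡ 55. → (56, 55)
11P: (56, 55) + (56, 6): same x and y₁ ≡ -y₂, so the sum is the point at infinity.
11P = the point at infinity, so the order is 11.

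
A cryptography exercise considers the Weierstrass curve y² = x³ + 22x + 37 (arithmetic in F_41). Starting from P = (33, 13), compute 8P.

Repeated addition: build up to 8P.
2P: tangent at (33, 13): λ = (3·33² + 22)/(2·13) ≡ 9/26. 26⁻¹ ≡ 30 (mod 41) since 26·30 = 780 ≡ 1, so λ ≡ 9·30 ≡ 24.
  x = λ² - 33 - 33 = 576 - 66 ≡ 18; y = λ·(33 - 18) - 13 ≡ 19. → (18, 19)
3P: (18, 19) + (33, 13). λ = (13 - 19)/(33 - 18) ≡ 35/15 mod 41. 15⁻¹ ≡ 11 (mod 41), so λ ≡ 16.
  x = λ² - 18 - 33 = 256 - 51 ≡ 0; y = λ·(18 - 0) - 19 ≡ 23. → (0, 23)
4P: (0, 23) + (33, 13). λ = (13 - 23)/(33 - 0) ≡ 31/33 mod 41. 33⁻¹ ≡ 5 (mod 41) since 33·5 = 165 ≡ 1, so λ ≡ 32.
  x = λ² - 0 - 33 = 1024 - 33 ≡ 7; y = λ·(0 - 7) - 23 ≡ 40. → (7, 40)
5P: (7, 40) + (33, 13). λ = (13 - 40)/(33 - 7) ≡ 14/26 mod 41. 26⁻¹ ≡ 30 (mod 41), so λ ≡ 10.
  x = λ² - 7 - 33 = 100 - 40 ≡ 19; y = λ·(7 - 19) - 40 ≡ 4. → (19, 4)
6P: (19, 4) + (33, 13). λ = (13 - 4)/(33 - 19) ≡ 9/14 mod 41. 14⁻¹ ≡ 3 (mod 41) since 14·3 = 42 ≡ 1, so λ ≡ 27.
  x = λ² - 19 - 33 = 729 - 52 ≡ 21; y = λ·(19 - 21) - 4 ≡ 24. → (21, 24)
7P: (21, 24) + (33, 13). λ = (13 - 24)/(33 - 21) ≡ 30/12 mod 41. 12⁻¹ ≡ 24 (mod 41), so λ ≡ 23.
  x = λ² - 21 - 33 = 529 - 54 ≡ 24; y = λ·(21 - 24) - 24 ≡ 30. → (24, 30)
8P: (24, 30) + (33, 13). λ = (13 - 30)/(33 - 24) ≡ 24/9 mod 41. 9⁻¹ ≡ 32 (mod 41), so λ ≡ 30.
  x = λ² - 24 - 33 = 900 - 57 ≡ 23; y = λ·(24 - 23) - 30 ≡ 0. → (23, 0)

(23, 0)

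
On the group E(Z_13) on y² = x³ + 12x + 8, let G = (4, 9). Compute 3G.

Repeated addition: build up to 3G.
2G: tangent at (4, 9): λ = (3·4² + 12)/(2·9) ≡ 8/5. 5⁻¹ ≡ 8 (mod 13) since 5·8 = 40 ≡ 1, so λ ≡ 8·8 ≡ 12.
  x = λ² - 4 - 4 = 144 - 8 ≡ 6; y = λ·(4 - 6) - 9 ≡ 6. → (6, 6)
3G: (6, 6) + (4, 9). λ = (9 - 6)/(4 - 6) ≡ 3/11 mod 13. 11⁻¹ ≡ 6 (mod 13) since 11·6 = 66 ≡ 1, so λ ≡ 5.
  x = λ² - 6 - 4 = 25 - 10 ≡ 2; y = λ·(6 - 2) - 6 ≡ 1. → (2, 1)

(2, 1)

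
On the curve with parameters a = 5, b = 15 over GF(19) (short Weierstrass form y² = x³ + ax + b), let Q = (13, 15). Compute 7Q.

(15, 11)

Repeated addition: build up to 7Q.
2Q: tangent at (13, 15): λ = (3·13² + 5)/(2·15) ≡ 18/11. 11⁻¹ ≡ 7 (mod 19), so λ ≡ 18·7 ≡ 12.
  x = λ² - 13 - 13 = 144 - 26 ≡ 4; y = λ·(13 - 4) - 15 ≡ 17. → (4, 17)
3Q: (4, 17) + (13, 15). λ = (15 - 17)/(13 - 4) ≡ 17/9 mod 19. 9⁻¹ ≡ 17 (mod 19), so λ ≡ 4.
  x = λ² - 4 - 13 = 16 - 17 ≡ 18; y = λ·(4 - 18) - 17 ≡ 3. → (18, 3)
4Q: (18, 3) + (13, 15). λ = (15 - 3)/(13 - 18) ≡ 12/14 mod 19. 14⁻¹ ≡ 15 (mod 19) since 14·15 = 210 ≡ 1, so λ ≡ 9.
  x = λ² - 18 - 13 = 81 - 31 ≡ 12; y = λ·(18 - 12) - 3 ≡ 13. → (12, 13)
5Q: (12, 13) + (13, 15). λ = (15 - 13)/(13 - 12) ≡ 2/1 mod 19. 1⁻¹ ≡ 1 (mod 19) since 1·1 = 1 ≡ 1, so λ ≡ 2.
  x = λ² - 12 - 13 = 4 - 25 ≡ 17; y = λ·(12 - 17) - 13 ≡ 15. → (17, 15)
6Q: (17, 15) + (13, 15). λ = (15 - 15)/(13 - 17) ≡ 0/15 mod 19. 15⁻¹ ≡ 14 (mod 19) since 15·14 = 210 ≡ 1, so λ ≡ 0.
  x = λ² - 17 - 13 = 0 - 30 ≡ 8; y = λ·(17 - 8) - 15 ≡ 4. → (8, 4)
7Q: (8, 4) + (13, 15). λ = (15 - 4)/(13 - 8) ≡ 11/5 mod 19. 5⁻¹ ≡ 4 (mod 19), so λ ≡ 6.
  x = λ² - 8 - 13 = 36 - 21 ≡ 15; y = λ·(8 - 15) - 4 ≡ 11. → (15, 11)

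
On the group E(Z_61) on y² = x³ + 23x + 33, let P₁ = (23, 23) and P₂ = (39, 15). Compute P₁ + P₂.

(23, 23) + (39, 15). λ = (15 - 23)/(39 - 23) ≡ 53/16 mod 61. 16⁻¹ ≡ 42 (mod 61) since 16·42 = 672 ≡ 1, so λ ≡ 30.
  x = λ² - 23 - 39 = 900 - 62 ≡ 45; y = λ·(23 - 45) - 23 ≡ 49. → (45, 49)

(45, 49)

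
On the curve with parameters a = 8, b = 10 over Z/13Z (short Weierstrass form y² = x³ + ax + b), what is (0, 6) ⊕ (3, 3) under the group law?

(11, 5)

(0, 6) + (3, 3). λ = (3 - 6)/(3 - 0) ≡ 10/3 mod 13. 3⁻¹ ≡ 9 (mod 13) since 3·9 = 27 ≡ 1, so λ ≡ 12.
  x = λ² - 0 - 3 = 144 - 3 ≡ 11; y = λ·(0 - 11) - 6 ≡ 5. → (11, 5)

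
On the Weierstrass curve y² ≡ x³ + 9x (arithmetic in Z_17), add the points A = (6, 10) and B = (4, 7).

(6, 10) + (4, 7). λ = (7 - 10)/(4 - 6) ≡ 14/15 mod 17. 15⁻¹ ≡ 8 (mod 17), so λ ≡ 10.
  x = λ² - 6 - 4 = 100 - 10 ≡ 5; y = λ·(6 - 5) - 10 ≡ 0. → (5, 0)

(5, 0)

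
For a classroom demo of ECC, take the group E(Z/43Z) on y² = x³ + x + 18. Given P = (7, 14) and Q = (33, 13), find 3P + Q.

First 3P:
Repeated addition: build up to 3P.
2P: tangent at (7, 14): λ = (3·7² + 1)/(2·14) ≡ 19/28. 28⁻¹ ≡ 20 (mod 43), so λ ≡ 19·20 ≡ 36.
  x = λ² - 7 - 7 = 1296 - 14 ≡ 35; y = λ·(7 - 35) - 14 ≡ 10. → (35, 10)
3P: (35, 10) + (7, 14). λ = (14 - 10)/(7 - 35) ≡ 4/15 mod 43. 15⁻¹ ≡ 23 (mod 43) since 15·23 = 345 ≡ 1, so λ ≡ 6.
  x = λ² - 35 - 7 = 36 - 42 ≡ 37; y = λ·(35 - 37) - 10 ≡ 21. → (37, 21)
3P = (37, 21).
Finally 3P + Q:
(37, 21) + (33, 13). λ = (13 - 21)/(33 - 37) ≡ 35/39 mod 43. 39⁻¹ ≡ 32 (mod 43), so λ ≡ 2.
  x = λ² - 37 - 33 = 4 - 70 ≡ 20; y = λ·(37 - 20) - 21 ≡ 13. → (20, 13)

(20, 13)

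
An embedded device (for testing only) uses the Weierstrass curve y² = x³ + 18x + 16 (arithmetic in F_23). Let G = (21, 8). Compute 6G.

(0, 19)

Double-and-add on 6 = (110)₂. Start with G = (21, 8) for the leading 1-bit.
double: tangent at (21, 8): λ = (3·21² + 18)/(2·8) ≡ 7/16. 16⁻¹ ≡ 13 (mod 23) since 16·13 = 208 ≡ 1, so λ ≡ 7·13 ≡ 22.
  x = λ² - 21 - 21 = 484 - 42 ≡ 5; y = λ·(21 - 5) - 8 ≡ 22. → (5, 22)
add G: (5, 22) + (21, 8). λ = (8 - 22)/(21 - 5) ≡ 9/16 mod 23. 16⁻¹ ≡ 13 (mod 23) since 16·13 = 208 ≡ 1, so λ ≡ 2.
  x = λ² - 5 - 21 = 4 - 26 ≡ 1; y = λ·(5 - 1) - 22 ≡ 9. → (1, 9)
double: tangent at (1, 9): λ = (3·1² + 18)/(2·9) ≡ 21/18. 18⁻¹ ≡ 9 (mod 23) since 18·9 = 162 ≡ 1, so λ ≡ 21·9 ≡ 5.
  x = λ² - 1 - 1 = 25 - 2 ≡ 0; y = λ·(1 - 0) - 9 ≡ 19. → (0, 19)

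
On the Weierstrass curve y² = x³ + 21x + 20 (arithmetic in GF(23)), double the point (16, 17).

(3, 8)

tangent at (16, 17): λ = (3·16² + 21)/(2·17) ≡ 7/11. 11⁻¹ ≡ 21 (mod 23) since 11·21 = 231 ≡ 1, so λ ≡ 7·21 ≡ 9.
  x = λ² - 16 - 16 = 81 - 32 ≡ 3; y = λ·(16 - 3) - 17 ≡ 8. → (3, 8)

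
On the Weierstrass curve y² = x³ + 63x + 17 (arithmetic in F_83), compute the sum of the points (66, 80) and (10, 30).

(66, 80) + (10, 30). λ = (30 - 80)/(10 - 66) ≡ 33/27 mod 83. 27⁻¹ ≡ 40 (mod 83), so λ ≡ 75.
  x = λ² - 66 - 10 = 5625 - 76 ≡ 71; y = λ·(66 - 71) - 80 ≡ 43. → (71, 43)

(71, 43)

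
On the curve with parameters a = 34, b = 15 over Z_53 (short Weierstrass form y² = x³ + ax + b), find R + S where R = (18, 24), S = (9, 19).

(25, 31)

(18, 24) + (9, 19). λ = (19 - 24)/(9 - 18) ≡ 48/44 mod 53. 44⁻¹ ≡ 47 (mod 53), so λ ≡ 30.
  x = λ² - 18 - 9 = 900 - 27 ≡ 25; y = λ·(18 - 25) - 24 ≡ 31. → (25, 31)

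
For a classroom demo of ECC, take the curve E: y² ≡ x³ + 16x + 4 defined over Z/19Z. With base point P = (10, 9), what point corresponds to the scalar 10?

Double-and-add on 10 = (1010)₂. Start with P = (10, 9) for the leading 1-bit.
double: tangent at (10, 9): λ = (3·10² + 16)/(2·9) ≡ 12/18. 18⁻¹ ≡ 18 (mod 19) since 18·18 = 324 ≡ 1, so λ ≡ 12·18 ≡ 7.
  x = λ² - 10 - 10 = 49 - 20 ≡ 10; y = λ·(10 - 10) - 9 ≡ 10. → (10, 10)
double: tangent at (10, 10): λ = (3·10² + 16)/(2·10) ≡ 12/1. 1⁻¹ ≡ 1 (mod 19) since 1·1 = 1 ≡ 1, so λ ≡ 12·1 ≡ 12.
  x = λ² - 10 - 10 = 144 - 20 ≡ 10; y = λ·(10 - 10) - 10 ≡ 9. → (10, 9)
add P: tangent at (10, 9): λ = (3·10² + 16)/(2·9) ≡ 12/18. 18⁻¹ ≡ 18 (mod 19) since 18·18 = 324 ≡ 1, so λ ≡ 12·18 ≡ 7.
  x = λ² - 10 - 10 = 49 - 20 ≡ 10; y = λ·(10 - 10) - 9 ≡ 10. → (10, 10)
double: tangent at (10, 10): λ = (3·10² + 16)/(2·10) ≡ 12/1. 1⁻¹ ≡ 1 (mod 19), so λ ≡ 12·1 ≡ 12.
  x = λ² - 10 - 10 = 144 - 20 ≡ 10; y = λ·(10 - 10) - 10 ≡ 9. → (10, 9)

(10, 9)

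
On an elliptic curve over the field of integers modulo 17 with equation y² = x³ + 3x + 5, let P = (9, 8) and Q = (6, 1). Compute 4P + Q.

(12, 1)

First 4P:
Double-and-add on 4 = (100)₂. Start with P = (9, 8) for the leading 1-bit.
double: tangent at (9, 8): λ = (3·9² + 3)/(2·8) ≡ 8/16. 16⁻¹ ≡ 16 (mod 17), so λ ≡ 8·16 ≡ 9.
  x = λ² - 9 - 9 = 81 - 18 ≡ 12; y = λ·(9 - 12) - 8 ≡ 16. → (12, 16)
double: tangent at (12, 16): λ = (3·12² + 3)/(2·16) ≡ 10/15. 15⁻¹ ≡ 8 (mod 17), so λ ≡ 10·8 ≡ 12.
  x = λ² - 12 - 12 = 144 - 24 ≡ 1; y = λ·(12 - 1) - 16 ≡ 14. → (1, 14)
4P = (1, 14).
Finally 4P + Q:
(1, 14) + (6, 1). λ = (1 - 14)/(6 - 1) ≡ 4/5 mod 17. 5⁻¹ ≡ 7 (mod 17), so λ ≡ 11.
  x = λ² - 1 - 6 = 121 - 7 ≡ 12; y = λ·(1 - 12) - 14 ≡ 1. → (12, 1)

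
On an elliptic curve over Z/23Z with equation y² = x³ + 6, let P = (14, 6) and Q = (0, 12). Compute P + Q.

(12, 3)

(14, 6) + (0, 12). λ = (12 - 6)/(0 - 14) ≡ 6/9 mod 23. 9⁻¹ ≡ 18 (mod 23), so λ ≡ 16.
  x = λ² - 14 - 0 = 256 - 14 ≡ 12; y = λ·(14 - 12) - 6 ≡ 3. → (12, 3)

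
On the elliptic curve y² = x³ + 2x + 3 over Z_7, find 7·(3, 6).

Write G = (3, 6).
Repeated addition: build up to 7G.
2G: tangent at (3, 6): λ = (3·3² + 2)/(2·6) ≡ 1/5. 5⁻¹ ≡ 3 (mod 7), so λ ≡ 1·3 ≡ 3.
  x = λ² - 3 - 3 = 9 - 6 ≡ 3; y = λ·(3 - 3) - 6 ≡ 1. → (3, 1)
3G: (3, 1) + (3, 6): same x and y₁ ≡ -y₂, so the sum is O.
4G: O + (3, 6) = (3, 6) (identity).
5G: tangent at (3, 6): λ = (3·3² + 2)/(2·6) ≡ 1/5. 5⁻¹ ≡ 3 (mod 7) since 5·3 = 15 ≡ 1, so λ ≡ 1·3 ≡ 3.
  x = λ² - 3 - 3 = 9 - 6 ≡ 3; y = λ·(3 - 3) - 6 ≡ 1. → (3, 1)
6G: (3, 1) + (3, 6): same x and y₁ ≡ -y₂, so the sum is O.
7G: O + (3, 6) = (3, 6) (identity).

(3, 6)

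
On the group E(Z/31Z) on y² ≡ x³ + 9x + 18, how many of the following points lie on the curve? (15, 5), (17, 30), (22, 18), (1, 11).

(15, 5): 5² ≡ 25, rhs ≡ 25 → on.
(17, 30): 30² ≡ 1, rhs ≡ 0 → off.
(22, 18): 18² ≡ 14, rhs ≡ 14 → on.
(1, 11): 11² ≡ 28, rhs ≡ 28 → on.

3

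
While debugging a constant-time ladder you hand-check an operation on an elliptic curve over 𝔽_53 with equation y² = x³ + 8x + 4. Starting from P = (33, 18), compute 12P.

Double-and-add on 12 = (1100)₂. Start with P = (33, 18) for the leading 1-bit.
double: tangent at (33, 18): λ = (3·33² + 8)/(2·18) ≡ 42/36. 36⁻¹ ≡ 28 (mod 53), so λ ≡ 42·28 ≡ 10.
  x = λ² - 33 - 33 = 100 - 66 ≡ 34; y = λ·(33 - 34) - 18 ≡ 25. → (34, 25)
add P: (34, 25) + (33, 18). λ = (18 - 25)/(33 - 34) ≡ 46/52 mod 53. 52⁻¹ ≡ 52 (mod 53) since 52·52 = 2704 ≡ 1, so λ ≡ 7.
  x = λ² - 34 - 33 = 49 - 67 ≡ 35; y = λ·(34 - 35) - 25 ≡ 21. → (35, 21)
double: tangent at (35, 21): λ = (3·35² + 8)/(2·21) ≡ 26/42. 42⁻¹ ≡ 24 (mod 53), so λ ≡ 26·24 ≡ 41.
  x = λ² - 35 - 35 = 1681 - 70 ≡ 21; y = λ·(35 - 21) - 21 ≡ 23. → (21, 23)
double: tangent at (21, 23): λ = (3·21² + 8)/(2·23) ≡ 6/46. 46⁻¹ ≡ 15 (mod 53), so λ ≡ 6·15 ≡ 37.
  x = λ² - 21 - 21 = 1369 - 42 ≡ 2; y = λ·(21 - 2) - 23 ≡ 44. → (2, 44)

(2, 44)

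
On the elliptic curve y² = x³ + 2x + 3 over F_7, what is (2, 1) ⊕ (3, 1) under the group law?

(2, 1) + (3, 1). λ = (1 - 1)/(3 - 2) ≡ 0/1 mod 7. 1⁻¹ ≡ 1 (mod 7), so λ ≡ 0.
  x = λ² - 2 - 3 = 0 - 5 ≡ 2; y = λ·(2 - 2) - 1 ≡ 6. → (2, 6)

(2, 6)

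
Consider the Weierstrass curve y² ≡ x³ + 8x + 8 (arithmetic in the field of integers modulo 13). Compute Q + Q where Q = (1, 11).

(8, 5)

tangent at (1, 11): λ = (3·1² + 8)/(2·11) ≡ 11/9. 9⁻¹ ≡ 3 (mod 13), so λ ≡ 11·3 ≡ 7.
  x = λ² - 1 - 1 = 49 - 2 ≡ 8; y = λ·(1 - 8) - 11 ≡ 5. → (8, 5)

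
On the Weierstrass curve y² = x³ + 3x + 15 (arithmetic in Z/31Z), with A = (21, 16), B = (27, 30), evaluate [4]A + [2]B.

First 4A:
Repeated addition: build up to 4A.
2A: tangent at (21, 16): λ = (3·21² + 3)/(2·16) ≡ 24/1. 1⁻¹ ≡ 1 (mod 31), so λ ≡ 24·1 ≡ 24.
  x = λ² - 21 - 21 = 576 - 42 ≡ 7; y = λ·(21 - 7) - 16 ≡ 10. → (7, 10)
3A: (7, 10) + (21, 16). λ = (16 - 10)/(21 - 7) ≡ 6/14 mod 31. 14⁻¹ ≡ 20 (mod 31), so λ ≡ 27.
  x = λ² - 7 - 21 = 729 - 28 ≡ 19; y = λ·(7 - 19) - 10 ≡ 7. → (19, 7)
4A: (19, 7) + (21, 16). λ = (16 - 7)/(21 - 19) ≡ 9/2 mod 31. 2⁻¹ ≡ 16 (mod 31), so λ ≡ 20.
  x = λ² - 19 - 21 = 400 - 40 ≡ 19; y = λ·(19 - 19) - 7 ≡ 24. → (19, 24)
4A = (19, 24).
Next 2B:
Repeated addition: build up to 2B.
2B: tangent at (27, 30): λ = (3·27² + 3)/(2·30) ≡ 20/29. 29⁻¹ ≡ 15 (mod 31), so λ ≡ 20·15 ≡ 21.
  x = λ² - 27 - 27 = 441 - 54 ≡ 15; y = λ·(27 - 15) - 30 ≡ 5. → (15, 5)
2B = (15, 5).
Finally 4A + 2B:
(19, 24) + (15, 5). λ = (5 - 24)/(15 - 19) ≡ 12/27 mod 31. 27⁻¹ ≡ 23 (mod 31) since 27·23 = 621 ≡ 1, so λ ≡ 28.
  x = λ² - 19 - 15 = 784 - 34 ≡ 6; y = λ·(19 - 6) - 24 ≡ 30. → (6, 30)

(6, 30)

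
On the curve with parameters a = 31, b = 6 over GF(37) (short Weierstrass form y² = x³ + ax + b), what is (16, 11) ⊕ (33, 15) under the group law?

(16, 11) + (33, 15). λ = (15 - 11)/(33 - 16) ≡ 4/17 mod 37. 17⁻¹ ≡ 24 (mod 37), so λ ≡ 22.
  x = λ² - 16 - 33 = 484 - 49 ≡ 28; y = λ·(16 - 28) - 11 ≡ 21. → (28, 21)

(28, 21)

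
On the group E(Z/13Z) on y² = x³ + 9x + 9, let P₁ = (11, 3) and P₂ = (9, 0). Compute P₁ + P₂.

(11, 3) + (9, 0). λ = (0 - 3)/(9 - 11) ≡ 10/11 mod 13. 11⁻¹ ≡ 6 (mod 13), so λ ≡ 8.
  x = λ² - 11 - 9 = 64 - 20 ≡ 5; y = λ·(11 - 5) - 3 ≡ 6. → (5, 6)

(5, 6)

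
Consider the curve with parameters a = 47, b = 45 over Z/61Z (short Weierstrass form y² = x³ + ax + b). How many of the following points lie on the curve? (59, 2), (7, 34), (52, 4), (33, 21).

1

(59, 2): 2² ≡ 4, rhs ≡ 4 → on.
(7, 34): 34² ≡ 58, rhs ≡ 46 → off.
(52, 4): 4² ≡ 16, rhs ≡ 52 → off.
(33, 21): 21² ≡ 14, rhs ≡ 18 → off.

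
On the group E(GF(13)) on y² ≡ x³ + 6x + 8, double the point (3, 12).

tangent at (3, 12): λ = (3·3² + 6)/(2·12) ≡ 7/11. 11⁻¹ ≡ 6 (mod 13) since 11·6 = 66 ≡ 1, so λ ≡ 7·6 ≡ 3.
  x = λ² - 3 - 3 = 9 - 6 ≡ 3; y = λ·(3 - 3) - 12 ≡ 1. → (3, 1)

(3, 1)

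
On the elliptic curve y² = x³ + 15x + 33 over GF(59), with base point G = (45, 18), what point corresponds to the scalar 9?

Double-and-add on 9 = (1001)₂. Start with G = (45, 18) for the leading 1-bit.
double: tangent at (45, 18): λ = (3·45² + 15)/(2·18) ≡ 13/36. 36⁻¹ ≡ 41 (mod 59), so λ ≡ 13·41 ≡ 2.
  x = λ² - 45 - 45 = 4 - 90 ≡ 32; y = λ·(45 - 32) - 18 ≡ 8. → (32, 8)
double: tangent at (32, 8): λ = (3·32² + 15)/(2·8) ≡ 19/16. 16⁻¹ ≡ 48 (mod 59), so λ ≡ 19·48 ≡ 27.
  x = λ² - 32 - 32 = 729 - 64 ≡ 16; y = λ·(32 - 16) - 8 ≡ 11. → (16, 11)
double: tangent at (16, 11): λ = (3·16² + 15)/(2·11) ≡ 16/22. 22⁻¹ ≡ 51 (mod 59) since 22·51 = 1122 ≡ 1, so λ ≡ 16·51 ≡ 49.
  x = λ² - 16 - 16 = 2401 - 32 ≡ 9; y = λ·(16 - 9) - 11 ≡ 37. → (9, 37)
add G: (9, 37) + (45, 18). λ = (18 - 37)/(45 - 9) ≡ 40/36 mod 59. 36⁻¹ ≡ 41 (mod 59) since 36·41 = 1476 ≡ 1, so λ ≡ 47.
  x = λ² - 9 - 45 = 2209 - 54 ≡ 31; y = λ·(9 - 31) - 37 ≡ 50. → (31, 50)

(31, 50)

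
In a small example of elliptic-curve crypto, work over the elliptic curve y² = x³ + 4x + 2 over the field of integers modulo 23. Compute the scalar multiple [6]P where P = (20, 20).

(6, 9)

Repeated addition: build up to 6P.
2P: tangent at (20, 20): λ = (3·20² + 4)/(2·20) ≡ 8/17. 17⁻¹ ≡ 19 (mod 23), so λ ≡ 8·19 ≡ 14.
  x = λ² - 20 - 20 = 196 - 40 ≡ 18; y = λ·(20 - 18) - 20 ≡ 8. → (18, 8)
3P: (18, 8) + (20, 20). λ = (20 - 8)/(20 - 18) ≡ 12/2 mod 23. 2⁻¹ ≡ 12 (mod 23), so λ ≡ 6.
  x = λ² - 18 - 20 = 36 - 38 ≡ 21; y = λ·(18 - 21) - 8 ≡ 20. → (21, 20)
4P: (21, 20) + (20, 20). λ = (20 - 20)/(20 - 21) ≡ 0/22 mod 23. 22⁻¹ ≡ 22 (mod 23) since 22·22 = 484 ≡ 1, so λ ≡ 0.
  x = λ² - 21 - 20 = 0 - 41 ≡ 5; y = λ·(21 - 5) - 20 ≡ 3. → (5, 3)
5P: (5, 3) + (20, 20). λ = (20 - 3)/(20 - 5) ≡ 17/15 mod 23. 15⁻¹ ≡ 20 (mod 23) since 15·20 = 300 ≡ 1, so λ ≡ 18.
  x = λ² - 5 - 20 = 324 - 25 ≡ 0; y = λ·(5 - 0) - 3 ≡ 18. → (0, 18)
6P: (0, 18) + (20, 20). λ = (20 - 18)/(20 - 0) ≡ 2/20 mod 23. 20⁻¹ ≡ 15 (mod 23), so λ ≡ 7.
  x = λ² - 0 - 20 = 49 - 20 ≡ 6; y = λ·(0 - 6) - 18 ≡ 9. → (6, 9)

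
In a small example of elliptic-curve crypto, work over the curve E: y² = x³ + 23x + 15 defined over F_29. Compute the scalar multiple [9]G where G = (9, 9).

Double-and-add on 9 = (1001)₂. Start with G = (9, 9) for the leading 1-bit.
double: tangent at (9, 9): λ = (3·9² + 23)/(2·9) ≡ 5/18. 18⁻¹ ≡ 21 (mod 29), so λ ≡ 5·21 ≡ 18.
  x = λ² - 9 - 9 = 324 - 18 ≡ 16; y = λ·(9 - 16) - 9 ≡ 10. → (16, 10)
double: tangent at (16, 10): λ = (3·16² + 23)/(2·10) ≡ 8/20. 20⁻¹ ≡ 16 (mod 29), so λ ≡ 8·16 ≡ 12.
  x = λ² - 16 - 16 = 144 - 32 ≡ 25; y = λ·(16 - 25) - 10 ≡ 27. → (25, 27)
double: tangent at (25, 27): λ = (3·25² + 23)/(2·27) ≡ 13/25. 25⁻¹ ≡ 7 (mod 29), so λ ≡ 13·7 ≡ 4.
  x = λ² - 25 - 25 = 16 - 50 ≡ 24; y = λ·(25 - 24) - 27 ≡ 6. → (24, 6)
add G: (24, 6) + (9, 9). λ = (9 - 6)/(9 - 24) ≡ 3/14 mod 29. 14⁻¹ ≡ 27 (mod 29), so λ ≡ 23.
  x = λ² - 24 - 9 = 529 - 33 ≡ 3; y = λ·(24 - 3) - 6 ≡ 13. → (3, 13)

(3, 13)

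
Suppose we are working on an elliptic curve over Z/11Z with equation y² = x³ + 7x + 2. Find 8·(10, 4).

(10, 4)

Write Q = (10, 4).
Repeated addition: build up to 8Q.
2Q: tangent at (10, 4): λ = (3·10² + 7)/(2·4) ≡ 10/8. 8⁻¹ ≡ 7 (mod 11), so λ ≡ 10·7 ≡ 4.
  x = λ² - 10 - 10 = 16 - 20 ≡ 7; y = λ·(10 - 7) - 4 ≡ 8. → (7, 8)
3Q: (7, 8) + (10, 4). λ = (4 - 8)/(10 - 7) ≡ 7/3 mod 11. 3⁻¹ ≡ 4 (mod 11) since 3·4 = 12 ≡ 1, so λ ≡ 6.
  x = λ² - 7 - 10 = 36 - 17 ≡ 8; y = λ·(7 - 8) - 8 ≡ 8. → (8, 8)
4Q: (8, 8) + (10, 4). λ = (4 - 8)/(10 - 8) ≡ 7/2 mod 11. 2⁻¹ ≡ 6 (mod 11) since 2·6 = 12 ≡ 1, so λ ≡ 9.
  x = λ² - 8 - 10 = 81 - 18 ≡ 8; y = λ·(8 - 8) - 8 ≡ 3. → (8, 3)
5Q: (8, 3) + (10, 4). λ = (4 - 3)/(10 - 8) ≡ 1/2 mod 11. 2⁻¹ ≡ 6 (mod 11), so λ ≡ 6.
  x = λ² - 8 - 10 = 36 - 18 ≡ 7; y = λ·(8 - 7) - 3 ≡ 3. → (7, 3)
6Q: (7, 3) + (10, 4). λ = (4 - 3)/(10 - 7) ≡ 1/3 mod 11. 3⁻¹ ≡ 4 (mod 11), so λ ≡ 4.
  x = λ² - 7 - 10 = 16 - 17 ≡ 10; y = λ·(7 - 10) - 3 ≡ 7. → (10, 7)
7Q: (10, 7) + (10, 4): same x and y₁ ≡ -y₂, so the sum is 𝒪.
8Q: 𝒪 + (10, 4) = (10, 4) (identity).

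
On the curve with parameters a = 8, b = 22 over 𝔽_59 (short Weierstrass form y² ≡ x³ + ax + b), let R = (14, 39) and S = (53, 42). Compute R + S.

(14, 20)

(14, 39) + (53, 42). λ = (42 - 39)/(53 - 14) ≡ 3/39 mod 59. 39⁻¹ ≡ 56 (mod 59) since 39·56 = 2184 ≡ 1, so λ ≡ 50.
  x = λ² - 14 - 53 = 2500 - 67 ≡ 14; y = λ·(14 - 14) - 39 ≡ 20. → (14, 20)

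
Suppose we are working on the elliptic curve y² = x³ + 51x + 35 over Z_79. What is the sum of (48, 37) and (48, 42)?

O

The two points share x = 48 and their y-coordinates satisfy 37 + 42 ≡ 0 (mod 79), so they are inverses. Their sum is O.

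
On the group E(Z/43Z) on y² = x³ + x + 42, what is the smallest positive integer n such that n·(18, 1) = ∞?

9

2P: tangent at (18, 1): λ = (3·18² + 1)/(2·1) ≡ 27/2. 2⁻¹ ≡ 22 (mod 43) since 2·22 = 44 ≡ 1, so λ ≡ 27·22 ≡ 35.
  x = λ² - 18 - 18 = 1225 - 36 ≡ 28; y = λ·(18 - 28) - 1 ≡ 36. → (28, 36)
3P: (28, 36) + (18, 1). λ = (1 - 36)/(18 - 28) ≡ 8/33 mod 43. 33⁻¹ ≡ 30 (mod 43), so λ ≡ 25.
  x = λ² - 28 - 18 = 625 - 46 ≡ 20; y = λ·(28 - 20) - 36 ≡ 35. → (20, 35)
4P: (20, 35) + (18, 1). λ = (1 - 35)/(18 - 20) ≡ 9/41 mod 43. 41⁻¹ ≡ 21 (mod 43) since 41·21 = 861 ≡ 1, so λ ≡ 17.
  x = λ² - 20 - 18 = 289 - 38 ≡ 36; y = λ·(20 - 36) - 35 ≡ 37. → (36, 37)
5P: (36, 37) + (18, 1). λ = (1 - 37)/(18 - 36) ≡ 7/25 mod 43. 25⁻¹ ≡ 31 (mod 43) since 25·31 = 775 ≡ 1, so λ ≡ 2.
  x = λ² - 36 - 18 = 4 - 54 ≡ 36; y = λ·(36 - 36) - 37 ≡ 6. → (36, 6)
6P: (36, 6) + (18, 1). λ = (1 - 6)/(18 - 36) ≡ 38/25 mod 43. 25⁻¹ ≡ 31 (mod 43) since 25·31 = 775 ≡ 1, so λ ≡ 17.
  x = λ² - 36 - 18 = 289 - 54 ≡ 20; y = λ·(36 - 20) - 6 ≡ 8. → (20, 8)
7P: (20, 8) + (18, 1). λ = (1 - 8)/(18 - 20) ≡ 36/41 mod 43. 41⁻¹ ≡ 21 (mod 43), so λ ≡ 25.
  x = λ² - 20 - 18 = 625 - 38 ≡ 28; y = λ·(20 - 28) - 8 ≡ 7. → (28, 7)
8P: (28, 7) + (18, 1). λ = (1 - 7)/(18 - 28) ≡ 37/33 mod 43. 33⁻¹ ≡ 30 (mod 43), so λ ≡ 35.
  x = λ² - 28 - 18 = 1225 - 46 ≡ 18; y = λ·(28 - 18) - 7 ≡ 42. → (18, 42)
9P: (18, 42) + (18, 1): same x and y₁ ≡ -y₂, so the sum is ∞.
9P = ∞, so the order is 9.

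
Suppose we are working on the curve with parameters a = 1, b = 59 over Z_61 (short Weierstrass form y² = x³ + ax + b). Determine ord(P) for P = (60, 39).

2P: tangent at (60, 39): λ = (3·60² + 1)/(2·39) ≡ 4/17. 17⁻¹ ≡ 18 (mod 61) since 17·18 = 306 ≡ 1, so λ ≡ 4·18 ≡ 11.
  x = λ² - 60 - 60 = 121 - 120 ≡ 1; y = λ·(60 - 1) - 39 ≡ 0. → (1, 0)
3P: (1, 0) + (60, 39). λ = (39 - 0)/(60 - 1) ≡ 39/59 mod 61. 59⁻¹ ≡ 30 (mod 61) since 59·30 = 1770 ≡ 1, so λ ≡ 11.
  x = λ² - 1 - 60 = 121 - 61 ≡ 60; y = λ·(1 - 60) - 0 ≡ 22. → (60, 22)
4P: (60, 22) + (60, 39): same x and y₁ ≡ -y₂, so the sum is O.
4P = O, so the order is 4.

4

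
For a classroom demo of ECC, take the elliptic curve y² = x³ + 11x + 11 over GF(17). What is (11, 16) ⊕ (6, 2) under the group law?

(11, 16) + (6, 2). λ = (2 - 16)/(6 - 11) ≡ 3/12 mod 17. 12⁻¹ ≡ 10 (mod 17) since 12·10 = 120 ≡ 1, so λ ≡ 13.
  x = λ² - 11 - 6 = 169 - 17 ≡ 16; y = λ·(11 - 16) - 16 ≡ 4. → (16, 4)

(16, 4)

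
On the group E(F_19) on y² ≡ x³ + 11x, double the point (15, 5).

(5, 16)

tangent at (15, 5): λ = (3·15² + 11)/(2·5) ≡ 2/10. 10⁻¹ ≡ 2 (mod 19), so λ ≡ 2·2 ≡ 4.
  x = λ² - 15 - 15 = 16 - 30 ≡ 5; y = λ·(15 - 5) - 5 ≡ 16. → (5, 16)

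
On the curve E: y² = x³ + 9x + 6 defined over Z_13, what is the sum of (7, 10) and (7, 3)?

O

The two points share x = 7 and their y-coordinates satisfy 10 + 3 ≡ 0 (mod 13), so they are inverses. Their sum is O.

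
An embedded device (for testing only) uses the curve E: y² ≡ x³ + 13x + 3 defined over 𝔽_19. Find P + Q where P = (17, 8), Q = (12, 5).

(1, 13)

(17, 8) + (12, 5). λ = (5 - 8)/(12 - 17) ≡ 16/14 mod 19. 14⁻¹ ≡ 15 (mod 19), so λ ≡ 12.
  x = λ² - 17 - 12 = 144 - 29 ≡ 1; y = λ·(17 - 1) - 8 ≡ 13. → (1, 13)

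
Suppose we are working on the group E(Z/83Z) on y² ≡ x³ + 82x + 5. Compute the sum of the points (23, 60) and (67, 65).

(23, 60) + (67, 65). λ = (65 - 60)/(67 - 23) ≡ 5/44 mod 83. 44⁻¹ ≡ 17 (mod 83), so λ ≡ 2.
  x = λ² - 23 - 67 = 4 - 90 ≡ 80; y = λ·(23 - 80) - 60 ≡ 75. → (80, 75)

(80, 75)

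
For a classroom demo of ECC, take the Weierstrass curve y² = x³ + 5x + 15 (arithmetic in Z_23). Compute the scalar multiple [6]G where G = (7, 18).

Double-and-add on 6 = (110)₂. Start with G = (7, 18) for the leading 1-bit.
double: tangent at (7, 18): λ = (3·7² + 5)/(2·18) ≡ 14/13. 13⁻¹ ≡ 16 (mod 23), so λ ≡ 14·16 ≡ 17.
  x = λ² - 7 - 7 = 289 - 14 ≡ 22; y = λ·(7 - 22) - 18 ≡ 3. → (22, 3)
add G: (22, 3) + (7, 18). λ = (18 - 3)/(7 - 22) ≡ 15/8 mod 23. 8⁻¹ ≡ 3 (mod 23), so λ ≡ 22.
  x = λ² - 22 - 7 = 484 - 29 ≡ 18; y = λ·(22 - 18) - 3 ≡ 16. → (18, 16)
double: tangent at (18, 16): λ = (3·18² + 5)/(2·16) ≡ 11/9. 9⁻¹ ≡ 18 (mod 23), so λ ≡ 11·18 ≡ 14.
  x = λ² - 18 - 18 = 196 - 36 ≡ 22; y = λ·(18 - 22) - 16 ≡ 20. → (22, 20)

(22, 20)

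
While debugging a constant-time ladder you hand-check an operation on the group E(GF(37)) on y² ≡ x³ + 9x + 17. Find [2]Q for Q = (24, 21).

tangent at (24, 21): λ = (3·24² + 9)/(2·21) ≡ 35/5. 5⁻¹ ≡ 15 (mod 37), so λ ≡ 35·15 ≡ 7.
  x = λ² - 24 - 24 = 49 - 48 ≡ 1; y = λ·(24 - 1) - 21 ≡ 29. → (1, 29)

(1, 29)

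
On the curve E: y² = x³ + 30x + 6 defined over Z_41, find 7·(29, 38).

Write G = (29, 38).
Double-and-add on 7 = (111)₂. Start with G = (29, 38) for the leading 1-bit.
double: tangent at (29, 38): λ = (3·29² + 30)/(2·38) ≡ 11/35. 35⁻¹ ≡ 34 (mod 41), so λ ≡ 11·34 ≡ 5.
  x = λ² - 29 - 29 = 25 - 58 ≡ 8; y = λ·(29 - 8) - 38 ≡ 26. → (8, 26)
add G: (8, 26) + (29, 38). λ = (38 - 26)/(29 - 8) ≡ 12/21 mod 41. 21⁻¹ ≡ 2 (mod 41), so λ ≡ 24.
  x = λ² - 8 - 29 = 576 - 37 ≡ 6; y = λ·(8 - 6) - 26 ≡ 22. → (6, 22)
double: tangent at (6, 22): λ = (3·6² + 30)/(2·22) ≡ 15/3. 3⁻¹ ≡ 14 (mod 41), so λ ≡ 15·14 ≡ 5.
  x = λ² - 6 - 6 = 25 - 12 ≡ 13; y = λ·(6 - 13) - 22 ≡ 25. → (13, 25)
add G: (13, 25) + (29, 38). λ = (38 - 25)/(29 - 13) ≡ 13/16 mod 41. 16⁻¹ ≡ 18 (mod 41) since 16·18 = 288 ≡ 1, so λ ≡ 29.
  x = λ² - 13 - 29 = 841 - 42 ≡ 20; y = λ·(13 - 20) - 25 ≡ 18. → (20, 18)

(20, 18)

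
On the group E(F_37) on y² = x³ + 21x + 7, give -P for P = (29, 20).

-(29, 20) = (29, -20 mod 37) = (29, 17).

(29, 17)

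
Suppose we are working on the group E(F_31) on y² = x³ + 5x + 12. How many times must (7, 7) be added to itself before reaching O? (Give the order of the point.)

2P: tangent at (7, 7): λ = (3·7² + 5)/(2·7) ≡ 28/14. 14⁻¹ ≡ 20 (mod 31) since 14·20 = 280 ≡ 1, so λ ≡ 28·20 ≡ 2.
  x = λ² - 7 - 7 = 4 - 14 ≡ 21; y = λ·(7 - 21) - 7 ≡ 27. → (21, 27)
3P: (21, 27) + (7, 7). λ = (7 - 27)/(7 - 21) ≡ 11/17 mod 31. 17⁻¹ ≡ 11 (mod 31) since 17·11 = 187 ≡ 1, so λ ≡ 28.
  x = λ² - 21 - 7 = 784 - 28 ≡ 12; y = λ·(21 - 12) - 27 ≡ 8. → (12, 8)
4P: (12, 8) + (7, 7). λ = (7 - 8)/(7 - 12) ≡ 30/26 mod 31. 26⁻¹ ≡ 6 (mod 31), so λ ≡ 25.
  x = λ² - 12 - 7 = 625 - 19 ≡ 17; y = λ·(12 - 17) - 8 ≡ 22. → (17, 22)
5P: (17, 22) + (7, 7). λ = (7 - 22)/(7 - 17) ≡ 16/21 mod 31. 21⁻¹ ≡ 3 (mod 31) since 21·3 = 63 ≡ 1, so λ ≡ 17.
  x = λ² - 17 - 7 = 289 - 24 ≡ 17; y = λ·(17 - 17) - 22 ≡ 9. → (17, 9)
6P: (17, 9) + (7, 7). λ = (7 - 9)/(7 - 17) ≡ 29/21 mod 31. 21⁻¹ ≡ 3 (mod 31) since 21·3 = 63 ≡ 1, so λ ≡ 25.
  x = λ² - 17 - 7 = 625 - 24 ≡ 12; y = λ·(17 - 12) - 9 ≡ 23. → (12, 23)
7P: (12, 23) + (7, 7). λ = (7 - 23)/(7 - 12) ≡ 15/26 mod 31. 26⁻¹ ≡ 6 (mod 31) since 26·6 = 156 ≡ 1, so λ ≡ 28.
  x = λ² - 12 - 7 = 784 - 19 ≡ 21; y = λ·(12 - 21) - 23 ≡ 4. → (21, 4)
8P: (21, 4) + (7, 7). λ = (7 - 4)/(7 - 21) ≡ 3/17 mod 31. 17⁻¹ ≡ 11 (mod 31), so λ ≡ 2.
  x = λ² - 21 - 7 = 4 - 28 ≡ 7; y = λ·(21 - 7) - 4 ≡ 24. → (7, 24)
9P: (7, 24) + (7, 7): same x and y₁ ≡ -y₂, so the sum is O.
9P = O, so the order is 9.

9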